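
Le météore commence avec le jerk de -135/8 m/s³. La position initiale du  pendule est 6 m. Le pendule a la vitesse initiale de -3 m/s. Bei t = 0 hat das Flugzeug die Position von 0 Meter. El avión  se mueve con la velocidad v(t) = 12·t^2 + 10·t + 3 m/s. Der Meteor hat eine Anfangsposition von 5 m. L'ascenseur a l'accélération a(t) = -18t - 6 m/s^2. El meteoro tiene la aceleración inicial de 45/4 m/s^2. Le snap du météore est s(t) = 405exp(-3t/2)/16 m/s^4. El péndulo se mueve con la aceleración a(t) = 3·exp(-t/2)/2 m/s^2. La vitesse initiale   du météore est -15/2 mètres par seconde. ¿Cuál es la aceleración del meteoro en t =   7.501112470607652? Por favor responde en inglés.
To find the answer, we compute 2 antiderivatives of s(t) = 405·exp(-3·t/2)/16. Taking ∫s(t)dt and applying j(0) = -135/8, we find j(t) = -135·exp(-3·t/2)/8. The antiderivative of jerk is acceleration. Using a(0) = 45/4, we get a(t) = 45·exp(-3·t/2)/4. We have acceleration a(t) = 45·exp(-3·t/2)/4. Substituting t = 7.501112470607652: a(7.501112470607652) = 0.000146088116993671.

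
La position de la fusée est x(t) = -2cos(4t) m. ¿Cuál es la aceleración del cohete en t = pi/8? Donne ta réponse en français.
En partant de la position x(t) = -2·cos(4·t), nous prenons 2 dérivées. En dérivant la position, nous obtenons la vitesse: v(t) = 8·sin(4·t). En prenant d/dt de v(t), nous trouvons a(t) = 32·cos(4·t). De l'équation de l'accélération a(t) = 32·cos(4·t), nous substituons t = pi/8 pour obtenir a = 0.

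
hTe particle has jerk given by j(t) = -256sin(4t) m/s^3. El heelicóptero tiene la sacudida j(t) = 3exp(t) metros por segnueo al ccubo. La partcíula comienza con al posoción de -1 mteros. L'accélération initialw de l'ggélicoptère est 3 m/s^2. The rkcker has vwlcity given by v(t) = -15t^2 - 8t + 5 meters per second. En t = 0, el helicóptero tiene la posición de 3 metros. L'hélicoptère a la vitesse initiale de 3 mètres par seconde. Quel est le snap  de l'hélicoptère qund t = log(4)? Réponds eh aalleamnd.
Um dies zu lösen, müssen wir 1 Ableitung unserer Gleichung für den Ruck j(t) = 3·exp(t) nehmen. Mit d/dt von j(t) finden wir s(t) = 3·exp(t). Wir haben den Snap s(t) = 3·exp(t). Durch Einsetzen von t = log(4): s(log(4)) = 12.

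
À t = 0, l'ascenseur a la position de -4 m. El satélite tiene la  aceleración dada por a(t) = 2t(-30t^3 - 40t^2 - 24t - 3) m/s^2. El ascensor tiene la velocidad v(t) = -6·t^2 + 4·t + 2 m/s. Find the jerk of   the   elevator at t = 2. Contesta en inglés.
To solve this, we need to take 2 derivatives of our velocity equation v(t) = -6·t^2 + 4·t + 2. Differentiating velocity, we get acceleration: a(t) = 4 - 12·t. The derivative of acceleration gives jerk: j(t) = -12. Using j(t) = -12 and substituting t = 2, we find j = -12.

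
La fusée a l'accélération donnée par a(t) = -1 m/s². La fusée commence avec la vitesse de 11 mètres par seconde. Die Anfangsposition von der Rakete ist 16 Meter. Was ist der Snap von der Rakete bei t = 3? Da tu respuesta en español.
Debemos derivar nuestra ecuación de la aceleración a(t) = -1 2 veces. Tomando d/dt de a(t), encontramos j(t) = 0. Derivando la sacudida, obtenemos el snap: s(t) = 0. Tenemos el snap s(t) = 0. Sustituyendo t = 3: s(3) = 0.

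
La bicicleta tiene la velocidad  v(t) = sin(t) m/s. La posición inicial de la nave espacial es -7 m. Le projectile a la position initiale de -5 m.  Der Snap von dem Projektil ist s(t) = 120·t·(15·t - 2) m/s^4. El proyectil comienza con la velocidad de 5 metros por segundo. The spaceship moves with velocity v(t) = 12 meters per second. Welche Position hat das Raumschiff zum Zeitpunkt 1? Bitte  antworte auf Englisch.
We need to integrate our velocity equation v(t) = 12 1 time. Finding the antiderivative of v(t) and using x(0) = -7: x(t) = 12·t - 7. We have position x(t) = 12·t - 7. Substituting t = 1: x(1) = 5.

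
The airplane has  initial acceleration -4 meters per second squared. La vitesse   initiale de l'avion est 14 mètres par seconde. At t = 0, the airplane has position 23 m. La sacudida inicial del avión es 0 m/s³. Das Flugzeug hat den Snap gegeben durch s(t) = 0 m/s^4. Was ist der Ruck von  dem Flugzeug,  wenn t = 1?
Wir müssen die Stammfunktion unserer Gleichung für den Snap s(t) = 0 1-mal finden. Das Integral von dem Snap ist der Ruck. Mit j(0) = 0 erhalten wir j(t) = 0. Wir haben den Ruck j(t) = 0. Durch Einsetzen von t = 1: j(1) = 0.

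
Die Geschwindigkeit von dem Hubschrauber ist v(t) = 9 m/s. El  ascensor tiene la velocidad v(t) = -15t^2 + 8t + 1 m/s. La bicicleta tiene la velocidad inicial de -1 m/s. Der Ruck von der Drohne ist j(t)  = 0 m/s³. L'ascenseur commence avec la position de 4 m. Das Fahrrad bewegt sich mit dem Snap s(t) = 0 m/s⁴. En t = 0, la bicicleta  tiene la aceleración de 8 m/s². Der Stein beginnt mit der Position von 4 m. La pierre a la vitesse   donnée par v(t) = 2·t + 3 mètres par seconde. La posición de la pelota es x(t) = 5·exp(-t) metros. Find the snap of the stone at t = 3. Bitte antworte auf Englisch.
To solve this, we need to take 3 derivatives of our velocity equation v(t) = 2·t + 3. Differentiating velocity, we get acceleration: a(t) = 2. Differentiating acceleration, we get jerk: j(t) = 0. Taking d/dt of j(t), we find s(t) = 0. We have snap s(t) = 0. Substituting t = 3: s(3) = 0.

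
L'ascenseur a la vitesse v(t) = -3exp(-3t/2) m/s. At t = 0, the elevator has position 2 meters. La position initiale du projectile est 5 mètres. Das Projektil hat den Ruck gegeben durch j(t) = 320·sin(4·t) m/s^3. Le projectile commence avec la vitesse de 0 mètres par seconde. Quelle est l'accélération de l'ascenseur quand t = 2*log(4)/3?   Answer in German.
Um dies zu lösen, müssen wir 1 Ableitung unserer Gleichung für die Geschwindigkeit v(t) = -3·exp(-3·t/2) nehmen. Mit d/dt von v(t) finden wir a(t) = 9·exp(-3·t/2)/2. Wir haben die Beschleunigung a(t) = 9·exp(-3·t/2)/2. Durch Einsetzen von t = 2*log(4)/3: a(2*log(4)/3) = 9/8.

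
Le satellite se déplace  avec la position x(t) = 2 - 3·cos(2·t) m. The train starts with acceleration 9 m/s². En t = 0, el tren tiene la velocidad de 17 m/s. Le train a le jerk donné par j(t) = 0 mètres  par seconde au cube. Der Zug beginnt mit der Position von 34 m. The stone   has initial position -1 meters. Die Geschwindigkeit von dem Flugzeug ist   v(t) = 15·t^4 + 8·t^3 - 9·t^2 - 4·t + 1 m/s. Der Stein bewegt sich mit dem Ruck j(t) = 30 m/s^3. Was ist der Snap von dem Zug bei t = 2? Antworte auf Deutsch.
Wir müssen unsere Gleichung für den Ruck j(t) = 0 1-mal ableiten. Durch Ableiten von dem Ruck erhalten wir den Snap: s(t) = 0. Wir haben den Snap s(t) = 0. Durch Einsetzen von t = 2: s(2) = 0.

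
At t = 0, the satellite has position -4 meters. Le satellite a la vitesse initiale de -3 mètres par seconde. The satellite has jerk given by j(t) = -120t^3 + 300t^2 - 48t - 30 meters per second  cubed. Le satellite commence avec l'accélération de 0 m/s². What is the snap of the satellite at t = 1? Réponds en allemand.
Wir müssen unsere Gleichung für den Ruck j(t) = -120·t^3 + 300·t^2 - 48·t - 30 1-mal ableiten. Mit d/dt von j(t) finden wir s(t) = -360·t^2 + 600·t - 48. Aus der Gleichung für den Snap s(t) = -360·t^2 + 600·t - 48, setzen wir t = 1 ein und erhalten s = 192.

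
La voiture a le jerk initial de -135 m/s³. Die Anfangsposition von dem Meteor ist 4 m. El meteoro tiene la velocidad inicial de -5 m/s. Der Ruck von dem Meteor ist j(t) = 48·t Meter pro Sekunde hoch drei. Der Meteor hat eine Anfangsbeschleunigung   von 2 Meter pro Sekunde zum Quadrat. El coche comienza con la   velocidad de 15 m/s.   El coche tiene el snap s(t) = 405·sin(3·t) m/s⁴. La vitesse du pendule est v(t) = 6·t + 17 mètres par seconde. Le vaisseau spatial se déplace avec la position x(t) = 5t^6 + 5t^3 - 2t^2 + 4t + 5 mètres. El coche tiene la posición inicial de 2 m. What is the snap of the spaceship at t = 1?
To solve this, we need to take 4 derivatives of our position equation x(t) = 5·t^6 + 5·t^3 - 2·t^2 + 4·t + 5. Differentiating position, we get velocity: v(t) = 30·t^5 + 15·t^2 - 4·t + 4. Differentiating velocity, we get acceleration: a(t) = 150·t^4 + 30·t - 4. The derivative of acceleration gives jerk: j(t) = 600·t^3 + 30. Taking d/dt of j(t), we find s(t) = 1800·t^2. From the given snap equation s(t) = 1800·t^2, we substitute t = 1 to get s = 1800.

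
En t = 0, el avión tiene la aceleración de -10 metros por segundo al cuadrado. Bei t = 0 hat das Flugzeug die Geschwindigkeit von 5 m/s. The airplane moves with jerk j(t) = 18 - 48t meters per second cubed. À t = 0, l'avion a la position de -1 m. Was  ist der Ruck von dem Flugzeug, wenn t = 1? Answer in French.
Nous avons le jerk j(t) = 18 - 48·t. En substituant t = 1: j(1) = -30.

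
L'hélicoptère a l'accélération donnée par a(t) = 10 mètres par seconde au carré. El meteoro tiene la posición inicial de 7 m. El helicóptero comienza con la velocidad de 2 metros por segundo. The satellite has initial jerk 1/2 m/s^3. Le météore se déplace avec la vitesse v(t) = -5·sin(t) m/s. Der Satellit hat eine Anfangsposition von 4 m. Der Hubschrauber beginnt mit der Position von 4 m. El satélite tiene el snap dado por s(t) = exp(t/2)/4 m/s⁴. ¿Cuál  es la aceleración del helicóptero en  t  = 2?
Tenemos la aceleración a(t) = 10. Sustituyendo t = 2: a(2) = 10.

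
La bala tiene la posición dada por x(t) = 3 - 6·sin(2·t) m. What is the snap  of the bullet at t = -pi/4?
To solve this, we need to take 4 derivatives of our position equation x(t) = 3 - 6·sin(2·t). Differentiating position, we get velocity: v(t) = -12·cos(2·t). Differentiating velocity, we get acceleration: a(t) = 24·sin(2·t). Taking d/dt of a(t), we find j(t) = 48·cos(2·t). Taking d/dt of j(t), we find s(t) = -96·sin(2·t). From the given snap equation s(t) = -96·sin(2·t), we substitute t = -pi/4 to get s = 96.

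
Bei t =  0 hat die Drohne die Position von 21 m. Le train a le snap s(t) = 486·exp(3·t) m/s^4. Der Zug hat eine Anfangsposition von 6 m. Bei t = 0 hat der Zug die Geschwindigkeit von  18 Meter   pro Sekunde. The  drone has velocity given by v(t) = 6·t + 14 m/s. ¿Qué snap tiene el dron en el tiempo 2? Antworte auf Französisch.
En partant de la vitesse v(t) = 6·t + 14, nous prenons 3 dérivées. En prenant d/dt de v(t), nous trouvons a(t) = 6. En dérivant l'accélération, nous obtenons le jerk: j(t) = 0. La dérivée du jerk donne le snap: s(t) = 0. Nous avons le snap s(t) = 0. En substituant t = 2: s(2) = 0.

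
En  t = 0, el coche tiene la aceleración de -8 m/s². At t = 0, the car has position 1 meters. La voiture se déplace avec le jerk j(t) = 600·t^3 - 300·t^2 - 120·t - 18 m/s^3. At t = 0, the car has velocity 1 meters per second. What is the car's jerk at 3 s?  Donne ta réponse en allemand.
Wir haben den Ruck j(t) = 600·t^3 - 300·t^2 - 120·t - 18. Durch Einsetzen von t = 3: j(3) = 13122.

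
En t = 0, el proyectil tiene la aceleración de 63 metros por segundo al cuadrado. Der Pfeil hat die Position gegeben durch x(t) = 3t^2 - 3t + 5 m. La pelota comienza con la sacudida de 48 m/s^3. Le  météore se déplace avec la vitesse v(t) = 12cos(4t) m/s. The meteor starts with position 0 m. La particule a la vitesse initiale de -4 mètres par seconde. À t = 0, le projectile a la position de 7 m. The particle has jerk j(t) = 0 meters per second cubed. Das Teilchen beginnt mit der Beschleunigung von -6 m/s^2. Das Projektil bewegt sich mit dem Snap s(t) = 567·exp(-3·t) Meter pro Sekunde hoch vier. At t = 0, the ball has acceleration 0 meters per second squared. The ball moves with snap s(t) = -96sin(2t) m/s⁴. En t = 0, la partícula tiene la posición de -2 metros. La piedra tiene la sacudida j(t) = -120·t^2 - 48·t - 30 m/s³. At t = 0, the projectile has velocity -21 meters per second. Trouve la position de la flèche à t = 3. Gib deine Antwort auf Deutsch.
Wir haben die Position x(t) = 3·t^2 - 3·t + 5. Durch Einsetzen von t = 3: x(3) = 23.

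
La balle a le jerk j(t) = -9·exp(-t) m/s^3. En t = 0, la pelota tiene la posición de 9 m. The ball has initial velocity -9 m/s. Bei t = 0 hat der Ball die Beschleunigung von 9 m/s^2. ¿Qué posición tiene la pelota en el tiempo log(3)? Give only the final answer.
La posición en t = log(3) es x = 3.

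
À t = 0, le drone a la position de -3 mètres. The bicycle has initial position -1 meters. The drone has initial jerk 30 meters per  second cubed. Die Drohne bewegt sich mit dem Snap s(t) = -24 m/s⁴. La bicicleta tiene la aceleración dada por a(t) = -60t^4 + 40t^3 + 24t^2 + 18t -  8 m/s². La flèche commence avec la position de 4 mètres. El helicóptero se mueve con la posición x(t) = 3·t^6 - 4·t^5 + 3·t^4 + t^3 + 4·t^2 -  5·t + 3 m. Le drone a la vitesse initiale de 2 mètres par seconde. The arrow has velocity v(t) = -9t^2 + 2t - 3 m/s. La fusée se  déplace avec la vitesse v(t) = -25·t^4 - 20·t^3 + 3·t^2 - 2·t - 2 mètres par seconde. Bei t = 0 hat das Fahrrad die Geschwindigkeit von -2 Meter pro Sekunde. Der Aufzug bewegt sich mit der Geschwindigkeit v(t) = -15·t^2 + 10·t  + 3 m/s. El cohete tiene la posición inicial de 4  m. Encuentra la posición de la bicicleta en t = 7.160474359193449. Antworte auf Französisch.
Nous devons intégrer notre équation de l'accélération a(t) = -60·t^4 + 40·t^3 + 24·t^2 + 18·t - 8 2 fois. L'intégrale de l'accélération est la vitesse. En utilisant v(0) = -2, nous obtenons v(t) = -12·t^5 + 10·t^4 + 8·t^3 + 9·t^2 - 8·t - 2. En intégrant la vitesse et en utilisant la condition initiale x(0) = -1, nous obtenons x(t) = -2·t^6 + 2·t^5 + 2·t^4 + 3·t^3 - 4·t^2 - 2·t - 1. Nous avons la position x(t) = -2·t^6 + 2·t^5 + 2·t^4 + 3·t^3 - 4·t^2 - 2·t - 1. En substituant t = 7.160474359193449: x(7.160474359193449) = -225789.256151233.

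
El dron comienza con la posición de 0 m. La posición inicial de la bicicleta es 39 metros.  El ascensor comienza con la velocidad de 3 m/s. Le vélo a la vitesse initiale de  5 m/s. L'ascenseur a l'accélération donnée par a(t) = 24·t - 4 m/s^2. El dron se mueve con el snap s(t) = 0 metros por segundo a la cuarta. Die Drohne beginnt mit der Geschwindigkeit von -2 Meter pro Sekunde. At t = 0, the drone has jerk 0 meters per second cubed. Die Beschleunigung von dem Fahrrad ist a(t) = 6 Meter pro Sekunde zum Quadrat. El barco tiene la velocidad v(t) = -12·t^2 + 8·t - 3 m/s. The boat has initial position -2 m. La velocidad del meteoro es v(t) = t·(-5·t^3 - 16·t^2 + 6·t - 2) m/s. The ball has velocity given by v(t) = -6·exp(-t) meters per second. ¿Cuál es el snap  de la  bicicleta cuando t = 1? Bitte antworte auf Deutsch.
Wir müssen unsere Gleichung für die Beschleunigung a(t) = 6 2-mal ableiten. Durch Ableiten von der Beschleunigung erhalten wir den Ruck: j(t) = 0. Die Ableitung von dem Ruck ergibt den Snap: s(t) = 0. Aus der Gleichung für den Snap s(t) = 0, setzen wir t = 1 ein und erhalten s = 0.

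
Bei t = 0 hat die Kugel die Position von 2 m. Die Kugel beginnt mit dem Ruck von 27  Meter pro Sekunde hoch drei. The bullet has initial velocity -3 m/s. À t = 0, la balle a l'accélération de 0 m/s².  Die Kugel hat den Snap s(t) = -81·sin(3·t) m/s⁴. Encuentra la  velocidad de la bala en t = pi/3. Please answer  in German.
Wir müssen unsere Gleichung für den Snap s(t) = -81·sin(3·t) 3-mal integrieren. Die Stammfunktion von dem Snap ist der Ruck. Mit j(0) = 27 erhalten wir j(t) = 27·cos(3·t). Die Stammfunktion von dem Ruck, mit a(0) = 0, ergibt die Beschleunigung: a(t) = 9·sin(3·t). Durch Integration von der Beschleunigung und Verwendung der Anfangsbedingung v(0) = -3, erhalten wir v(t) = -3·cos(3·t). Aus der Gleichung für die Geschwindigkeit v(t) = -3·cos(3·t), setzen wir t = pi/3 ein und erhalten v = 3.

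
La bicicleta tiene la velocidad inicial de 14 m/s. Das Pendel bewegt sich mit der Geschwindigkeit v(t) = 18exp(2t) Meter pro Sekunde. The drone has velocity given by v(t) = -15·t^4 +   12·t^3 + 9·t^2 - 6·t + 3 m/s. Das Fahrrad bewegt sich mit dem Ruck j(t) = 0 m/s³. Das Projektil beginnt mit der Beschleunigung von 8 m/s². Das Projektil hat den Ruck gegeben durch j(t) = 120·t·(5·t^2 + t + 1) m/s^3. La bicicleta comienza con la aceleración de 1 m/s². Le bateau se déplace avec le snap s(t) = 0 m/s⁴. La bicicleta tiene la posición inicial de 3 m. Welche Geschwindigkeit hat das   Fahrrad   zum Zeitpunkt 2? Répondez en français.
Nous devons trouver l'intégrale de notre équation du jerk j(t) = 0 2 fois. L'intégrale du jerk est l'accélération. En utilisant a(0) = 1, nous obtenons a(t) = 1. En prenant ∫a(t)dt et en appliquant v(0) = 14, nous trouvons v(t) = t + 14. En utilisant v(t) = t + 14 et en substituant t = 2, nous trouvons v = 16.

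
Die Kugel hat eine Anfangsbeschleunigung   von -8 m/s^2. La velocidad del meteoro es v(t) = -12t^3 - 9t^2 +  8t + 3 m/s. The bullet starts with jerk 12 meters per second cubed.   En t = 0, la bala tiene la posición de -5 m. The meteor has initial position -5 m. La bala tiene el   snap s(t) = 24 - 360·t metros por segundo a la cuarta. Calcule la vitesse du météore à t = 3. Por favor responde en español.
De la ecuación de la velocidad v(t) = -12·t^3 - 9·t^2 + 8·t + 3, sustituimos t = 3 para obtener v = -378.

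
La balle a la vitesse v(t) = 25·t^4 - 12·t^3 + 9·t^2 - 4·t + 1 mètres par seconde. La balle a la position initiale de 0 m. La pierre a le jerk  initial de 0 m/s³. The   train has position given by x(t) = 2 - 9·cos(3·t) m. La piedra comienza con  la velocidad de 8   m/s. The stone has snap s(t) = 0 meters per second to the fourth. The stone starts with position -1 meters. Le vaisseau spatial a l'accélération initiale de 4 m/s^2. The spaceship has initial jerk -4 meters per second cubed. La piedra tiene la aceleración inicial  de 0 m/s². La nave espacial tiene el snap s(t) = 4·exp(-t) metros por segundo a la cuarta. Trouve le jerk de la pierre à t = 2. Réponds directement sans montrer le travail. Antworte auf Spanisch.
j(2) = 0.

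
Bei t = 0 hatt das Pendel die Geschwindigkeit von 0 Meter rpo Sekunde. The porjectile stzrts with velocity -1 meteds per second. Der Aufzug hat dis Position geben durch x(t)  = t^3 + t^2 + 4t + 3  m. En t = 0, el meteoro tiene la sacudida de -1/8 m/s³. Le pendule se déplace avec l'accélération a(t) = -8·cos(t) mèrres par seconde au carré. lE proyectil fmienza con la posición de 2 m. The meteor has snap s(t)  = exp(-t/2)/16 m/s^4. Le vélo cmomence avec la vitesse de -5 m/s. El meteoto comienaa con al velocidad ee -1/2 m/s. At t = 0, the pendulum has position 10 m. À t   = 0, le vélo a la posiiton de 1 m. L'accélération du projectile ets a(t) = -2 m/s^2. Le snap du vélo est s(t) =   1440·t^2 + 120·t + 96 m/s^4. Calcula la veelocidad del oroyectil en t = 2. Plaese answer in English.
To find the answer, we compute 1 integral of a(t) = -2. Taking ∫a(t)dt and applying v(0) = -1, we find v(t) = -2·t - 1. From the given velocity equation v(t) = -2·t - 1, we substitute t = 2 to get v = -5.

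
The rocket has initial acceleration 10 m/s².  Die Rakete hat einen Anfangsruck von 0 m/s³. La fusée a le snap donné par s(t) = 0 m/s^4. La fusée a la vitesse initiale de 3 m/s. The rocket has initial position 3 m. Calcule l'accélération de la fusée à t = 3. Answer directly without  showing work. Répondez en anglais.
The answer is 10.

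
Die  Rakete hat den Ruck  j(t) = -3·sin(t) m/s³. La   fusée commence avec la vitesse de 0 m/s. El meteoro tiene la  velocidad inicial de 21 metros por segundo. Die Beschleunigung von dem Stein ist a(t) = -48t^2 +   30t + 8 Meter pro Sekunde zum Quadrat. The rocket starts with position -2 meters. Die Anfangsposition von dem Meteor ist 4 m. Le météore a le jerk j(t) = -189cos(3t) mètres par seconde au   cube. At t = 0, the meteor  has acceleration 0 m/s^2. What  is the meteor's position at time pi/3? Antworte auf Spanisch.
Necesitamos integrar nuestra ecuación de la sacudida j(t) = -189·cos(3·t) 3 veces. La antiderivada de la sacudida es la aceleración. Usando a(0) = 0, obtenemos a(t) = -63·sin(3·t). La integral de la aceleración es la velocidad. Usando v(0) = 21, obtenemos v(t) = 21·cos(3·t). Integrando la velocidad y usando la condición inicial x(0) = 4, obtenemos x(t) = 7·sin(3·t) + 4. De la ecuación de la posición x(t) = 7·sin(3·t) + 4, sustituimos t = pi/3 para obtener x = 4.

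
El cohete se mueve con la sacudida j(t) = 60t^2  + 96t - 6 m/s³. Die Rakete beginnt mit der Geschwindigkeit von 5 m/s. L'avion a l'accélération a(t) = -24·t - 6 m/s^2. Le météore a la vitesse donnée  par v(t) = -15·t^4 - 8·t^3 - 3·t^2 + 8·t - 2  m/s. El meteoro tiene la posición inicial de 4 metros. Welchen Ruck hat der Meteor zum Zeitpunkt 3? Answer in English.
Starting from velocity v(t) = -15·t^4 - 8·t^3 - 3·t^2 + 8·t - 2, we take 2 derivatives. The derivative of velocity gives acceleration: a(t) = -60·t^3 - 24·t^2 - 6·t + 8. Differentiating acceleration, we get jerk: j(t) = -180·t^2 - 48·t - 6. We have jerk j(t) = -180·t^2 - 48·t - 6. Substituting t = 3: j(3) = -1770.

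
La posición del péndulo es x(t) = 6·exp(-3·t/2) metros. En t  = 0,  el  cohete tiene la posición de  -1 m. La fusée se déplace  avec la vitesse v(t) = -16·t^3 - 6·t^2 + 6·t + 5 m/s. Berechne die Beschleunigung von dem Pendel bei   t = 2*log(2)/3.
Ausgehend von der Position x(t) = 6·exp(-3·t/2), nehmen wir 2 Ableitungen. Durch Ableiten von der Position erhalten wir die Geschwindigkeit: v(t) = -9·exp(-3·t/2). Durch Ableiten von der Geschwindigkeit erhalten wir die Beschleunigung: a(t) = 27·exp(-3·t/2)/2. Mit a(t) = 27·exp(-3·t/2)/2 und Einsetzen von t = 2*log(2)/3, finden wir a = 27/4.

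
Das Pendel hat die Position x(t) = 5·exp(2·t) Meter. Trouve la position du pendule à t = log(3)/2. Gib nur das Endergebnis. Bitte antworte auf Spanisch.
La respuesta es 15.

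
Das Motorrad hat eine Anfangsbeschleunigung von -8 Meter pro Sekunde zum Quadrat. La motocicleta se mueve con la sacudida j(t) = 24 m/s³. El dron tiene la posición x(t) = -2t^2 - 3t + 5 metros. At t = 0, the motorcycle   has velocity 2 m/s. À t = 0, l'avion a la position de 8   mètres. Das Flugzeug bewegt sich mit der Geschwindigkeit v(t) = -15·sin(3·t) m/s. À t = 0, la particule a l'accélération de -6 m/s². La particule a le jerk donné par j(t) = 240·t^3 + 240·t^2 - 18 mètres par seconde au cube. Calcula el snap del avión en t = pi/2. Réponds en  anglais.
Starting from velocity v(t) = -15·sin(3·t), we take 3 derivatives. Differentiating velocity, we get acceleration: a(t) = -45·cos(3·t). The derivative of acceleration gives jerk: j(t) = 135·sin(3·t). Differentiating jerk, we get snap: s(t) = 405·cos(3·t). From the given snap equation s(t) = 405·cos(3·t), we substitute t = pi/2 to get s = 0.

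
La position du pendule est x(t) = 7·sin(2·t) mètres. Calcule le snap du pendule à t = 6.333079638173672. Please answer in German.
Um dies zu lösen, müssen wir 4 Ableitungen unserer Gleichung für die Position x(t) = 7·sin(2·t) nehmen. Die Ableitung von der Position ergibt die Geschwindigkeit: v(t) = 14·cos(2·t). Durch Ableiten von der Geschwindigkeit erhalten wir die Beschleunigung: a(t) = -28·sin(2·t). Die Ableitung von der Beschleunigung ergibt den Ruck: j(t) = -56·cos(2·t). Durch Ableiten von dem Ruck erhalten wir den Snap: s(t) = 112·sin(2·t). Wir haben den Snap s(t) = 112·sin(2·t). Durch Einsetzen von t = 6.333079638173672: s(6.333079638173672) = 11.1577908082899.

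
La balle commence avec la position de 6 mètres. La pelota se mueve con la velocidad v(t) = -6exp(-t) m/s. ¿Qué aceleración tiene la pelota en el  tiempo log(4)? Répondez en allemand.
Ausgehend von der Geschwindigkeit v(t) = -6·exp(-t), nehmen wir 1 Ableitung. Mit d/dt von v(t) finden wir a(t) = 6·exp(-t). Wir haben die Beschleunigung a(t) = 6·exp(-t). Durch Einsetzen von t = log(4): a(log(4)) = 3/2.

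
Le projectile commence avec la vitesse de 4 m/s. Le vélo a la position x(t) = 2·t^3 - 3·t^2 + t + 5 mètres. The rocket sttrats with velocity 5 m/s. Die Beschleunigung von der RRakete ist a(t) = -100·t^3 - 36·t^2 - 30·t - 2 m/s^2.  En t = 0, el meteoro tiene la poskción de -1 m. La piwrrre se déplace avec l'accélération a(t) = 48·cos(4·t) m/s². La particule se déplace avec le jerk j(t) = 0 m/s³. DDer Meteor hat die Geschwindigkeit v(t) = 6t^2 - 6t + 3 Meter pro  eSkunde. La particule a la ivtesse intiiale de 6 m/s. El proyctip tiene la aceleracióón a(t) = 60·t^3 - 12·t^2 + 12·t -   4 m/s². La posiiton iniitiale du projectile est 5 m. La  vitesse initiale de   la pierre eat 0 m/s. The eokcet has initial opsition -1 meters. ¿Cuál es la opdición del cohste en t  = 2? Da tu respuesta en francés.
Pour résoudre ceci, nous devons prendre 2 intégrales de notre équation de l'accélération a(t) = -100·t^3 - 36·t^2 - 30·t - 2. En intégrant l'accélération et en utilisant la condition initiale v(0) = 5, nous obtenons v(t) = -25·t^4 - 12·t^3 - 15·t^2 - 2·t + 5. L'intégrale de la vitesse est la position. En utilisant x(0) = -1, nous obtenons x(t) = -5·t^5 - 3·t^4 - 5·t^3 - t^2 + 5·t - 1. En utilisant x(t) = -5·t^5 - 3·t^4 - 5·t^3 - t^2 + 5·t - 1 et en substituant t = 2, nous trouvons x = -243.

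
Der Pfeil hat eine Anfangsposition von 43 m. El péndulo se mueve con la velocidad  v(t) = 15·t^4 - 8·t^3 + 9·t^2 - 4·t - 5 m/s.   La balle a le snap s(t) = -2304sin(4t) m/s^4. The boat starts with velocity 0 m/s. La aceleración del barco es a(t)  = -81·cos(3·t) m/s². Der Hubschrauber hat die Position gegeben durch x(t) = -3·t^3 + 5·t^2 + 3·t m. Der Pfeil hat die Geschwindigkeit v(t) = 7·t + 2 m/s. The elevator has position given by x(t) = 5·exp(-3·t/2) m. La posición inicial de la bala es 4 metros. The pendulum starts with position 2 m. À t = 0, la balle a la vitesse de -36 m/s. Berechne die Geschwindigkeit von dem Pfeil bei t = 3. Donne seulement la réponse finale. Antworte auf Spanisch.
En t = 3, v = 23.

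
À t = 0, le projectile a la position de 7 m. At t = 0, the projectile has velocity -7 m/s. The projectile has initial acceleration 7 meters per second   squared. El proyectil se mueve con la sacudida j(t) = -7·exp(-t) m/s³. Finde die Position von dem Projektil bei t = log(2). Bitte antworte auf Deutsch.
Wir müssen unsere Gleichung für den Ruck j(t) = -7·exp(-t) 3-mal integrieren. Die Stammfunktion von dem Ruck ist die Beschleunigung. Mit a(0) = 7 erhalten wir a(t) = 7·exp(-t). Das Integral von der Beschleunigung ist die Geschwindigkeit. Mit v(0) = -7 erhalten wir v(t) = -7·exp(-t). Die Stammfunktion von der Geschwindigkeit, mit x(0) = 7, ergibt die Position: x(t) = 7·exp(-t). Wir haben die Position x(t) = 7·exp(-t). Durch Einsetzen von t = log(2): x(log(2)) = 7/2.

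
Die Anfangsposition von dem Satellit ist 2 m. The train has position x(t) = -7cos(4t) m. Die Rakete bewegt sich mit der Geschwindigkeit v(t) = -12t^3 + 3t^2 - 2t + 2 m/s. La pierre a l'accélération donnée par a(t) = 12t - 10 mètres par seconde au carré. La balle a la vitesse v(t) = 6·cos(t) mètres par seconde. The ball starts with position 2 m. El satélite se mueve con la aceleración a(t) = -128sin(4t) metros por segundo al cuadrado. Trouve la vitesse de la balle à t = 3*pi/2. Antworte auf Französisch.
Nous avons la vitesse v(t) = 6·cos(t). En substituant t = 3*pi/2: v(3*pi/2) = 0.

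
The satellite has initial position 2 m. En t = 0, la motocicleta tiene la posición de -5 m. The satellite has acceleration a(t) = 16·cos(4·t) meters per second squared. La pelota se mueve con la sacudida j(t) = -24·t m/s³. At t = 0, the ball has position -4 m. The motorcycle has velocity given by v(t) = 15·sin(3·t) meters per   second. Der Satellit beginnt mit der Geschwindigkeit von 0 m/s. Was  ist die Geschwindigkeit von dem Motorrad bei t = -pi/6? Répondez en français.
De l'équation de la vitesse v(t) = 15·sin(3·t), nous substituons t = -pi/6 pour obtenir v = -15.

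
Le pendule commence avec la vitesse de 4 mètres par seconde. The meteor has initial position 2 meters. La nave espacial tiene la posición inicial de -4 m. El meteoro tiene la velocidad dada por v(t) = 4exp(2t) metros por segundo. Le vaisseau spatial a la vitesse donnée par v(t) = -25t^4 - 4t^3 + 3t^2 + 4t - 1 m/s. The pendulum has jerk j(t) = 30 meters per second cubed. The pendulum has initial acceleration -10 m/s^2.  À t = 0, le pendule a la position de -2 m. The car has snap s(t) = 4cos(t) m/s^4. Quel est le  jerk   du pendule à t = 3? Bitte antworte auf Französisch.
Nous avons le jerk j(t) = 30. En substituant t = 3: j(3) = 30.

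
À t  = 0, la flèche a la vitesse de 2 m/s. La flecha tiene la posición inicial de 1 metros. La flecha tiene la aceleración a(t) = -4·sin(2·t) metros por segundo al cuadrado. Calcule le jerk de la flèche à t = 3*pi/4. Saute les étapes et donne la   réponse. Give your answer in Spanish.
La respuesta es 0.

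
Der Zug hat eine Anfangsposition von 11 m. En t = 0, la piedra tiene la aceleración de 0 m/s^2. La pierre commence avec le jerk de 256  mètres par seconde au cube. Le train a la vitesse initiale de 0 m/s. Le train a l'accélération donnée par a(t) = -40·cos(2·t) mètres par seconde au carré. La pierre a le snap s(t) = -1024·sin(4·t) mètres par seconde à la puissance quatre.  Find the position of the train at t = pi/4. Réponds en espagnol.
Partiendo de la aceleración a(t) = -40·cos(2·t), tomamos 2 integrales. La antiderivada de la aceleración es la velocidad. Usando v(0) = 0, obtenemos v(t) = -20·sin(2·t). Integrando la velocidad y usando la condición inicial x(0) = 11, obtenemos x(t) = 10·cos(2·t) + 1. Tenemos la posición x(t) = 10·cos(2·t) + 1. Sustituyendo t = pi/4: x(pi/4) = 1.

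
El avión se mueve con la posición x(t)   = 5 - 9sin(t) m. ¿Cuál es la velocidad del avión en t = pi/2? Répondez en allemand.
Ausgehend von der Position x(t) = 5 - 9·sin(t), nehmen wir 1 Ableitung. Durch Ableiten von der Position erhalten wir die Geschwindigkeit: v(t) = -9·cos(t). Mit v(t) = -9·cos(t) und Einsetzen von t = pi/2, finden wir v = 0.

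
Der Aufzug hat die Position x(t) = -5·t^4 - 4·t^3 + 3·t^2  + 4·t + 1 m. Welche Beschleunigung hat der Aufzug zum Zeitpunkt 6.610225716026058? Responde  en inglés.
We must differentiate our position equation x(t) = -5·t^4 - 4·t^3 + 3·t^2 + 4·t + 1 2 times. Taking d/dt of x(t), we find v(t) = -20·t^3 - 12·t^2 + 6·t + 4. Differentiating velocity, we get acceleration: a(t) = -60·t^2 - 24·t + 6. From the given acceleration equation a(t) = -60·t^2 - 24·t + 6, we substitute t = 6.610225716026058 to get a = -2774.35045819336.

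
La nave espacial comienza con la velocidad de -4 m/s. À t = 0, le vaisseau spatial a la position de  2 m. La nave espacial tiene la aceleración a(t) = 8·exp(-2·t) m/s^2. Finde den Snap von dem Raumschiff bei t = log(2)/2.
Um dies zu lösen, müssen wir 2 Ableitungen unserer Gleichung für die Beschleunigung a(t) = 8·exp(-2·t) nehmen. Durch Ableiten von der Beschleunigung erhalten wir den Ruck: j(t) = -16·exp(-2·t). Mit d/dt von j(t) finden wir s(t) = 32·exp(-2·t). Aus der Gleichung für den Snap s(t) = 32·exp(-2·t), setzen wir t = log(2)/2 ein und erhalten s = 16.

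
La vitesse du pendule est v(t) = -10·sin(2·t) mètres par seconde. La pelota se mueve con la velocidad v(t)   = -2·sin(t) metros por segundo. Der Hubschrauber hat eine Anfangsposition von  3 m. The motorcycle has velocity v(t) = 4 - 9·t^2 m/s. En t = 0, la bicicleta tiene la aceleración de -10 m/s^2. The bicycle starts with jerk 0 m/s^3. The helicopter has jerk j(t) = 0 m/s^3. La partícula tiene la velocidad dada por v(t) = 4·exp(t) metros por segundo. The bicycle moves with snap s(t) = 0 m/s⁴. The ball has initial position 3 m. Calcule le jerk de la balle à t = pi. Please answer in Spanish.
Partiendo de la velocidad v(t) = -2·sin(t), tomamos 2 derivadas. Tomando d/dt de v(t), encontramos a(t) = -2·cos(t). Derivando la aceleración, obtenemos la sacudida: j(t) = 2·sin(t). Tenemos la sacudida j(t) = 2·sin(t). Sustituyendo t = pi: j(pi) = 0.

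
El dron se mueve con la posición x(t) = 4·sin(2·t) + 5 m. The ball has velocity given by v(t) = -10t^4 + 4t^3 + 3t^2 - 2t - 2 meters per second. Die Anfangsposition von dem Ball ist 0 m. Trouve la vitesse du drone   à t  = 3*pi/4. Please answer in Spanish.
Para resolver esto, necesitamos tomar 1 derivada de nuestra ecuación de la posición x(t) = 4·sin(2·t) + 5. Tomando d/dt de x(t), encontramos v(t) = 8·cos(2·t). Tenemos la velocidad v(t) = 8·cos(2·t). Sustituyendo t = 3*pi/4: v(3*pi/4) = 0.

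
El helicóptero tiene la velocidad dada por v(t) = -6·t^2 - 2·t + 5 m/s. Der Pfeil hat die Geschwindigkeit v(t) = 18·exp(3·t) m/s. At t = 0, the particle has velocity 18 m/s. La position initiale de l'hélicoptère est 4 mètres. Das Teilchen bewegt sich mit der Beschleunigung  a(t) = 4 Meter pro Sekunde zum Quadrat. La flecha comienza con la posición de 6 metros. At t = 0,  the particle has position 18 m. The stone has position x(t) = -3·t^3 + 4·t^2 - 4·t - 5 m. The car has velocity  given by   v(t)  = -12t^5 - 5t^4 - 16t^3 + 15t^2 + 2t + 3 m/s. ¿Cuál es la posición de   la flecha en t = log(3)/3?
Necesitamos integrar nuestra ecuación de la velocidad v(t) = 18·exp(3·t) 1 vez. La integral de la velocidad es la posición. Usando x(0) = 6, obtenemos x(t) = 6·exp(3·t). Usando x(t) = 6·exp(3·t) y sustituyendo t = log(3)/3, encontramos x = 18.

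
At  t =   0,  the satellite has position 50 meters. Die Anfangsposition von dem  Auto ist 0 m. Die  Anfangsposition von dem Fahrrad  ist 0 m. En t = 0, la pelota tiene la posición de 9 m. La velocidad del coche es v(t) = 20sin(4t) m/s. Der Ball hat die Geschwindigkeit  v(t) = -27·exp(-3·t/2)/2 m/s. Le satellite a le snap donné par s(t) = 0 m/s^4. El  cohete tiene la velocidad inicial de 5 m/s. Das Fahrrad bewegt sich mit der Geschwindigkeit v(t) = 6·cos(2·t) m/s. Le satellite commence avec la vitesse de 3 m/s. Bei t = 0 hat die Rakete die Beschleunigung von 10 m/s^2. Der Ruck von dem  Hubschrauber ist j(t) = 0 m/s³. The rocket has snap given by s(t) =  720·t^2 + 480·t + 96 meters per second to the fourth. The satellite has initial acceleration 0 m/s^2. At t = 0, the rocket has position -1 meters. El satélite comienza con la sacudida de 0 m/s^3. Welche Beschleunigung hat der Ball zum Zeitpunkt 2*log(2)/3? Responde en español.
Debemos derivar nuestra ecuación de la velocidad v(t) = -27·exp(-3·t/2)/2 1 vez. La derivada de la velocidad da la aceleración: a(t) = 81·exp(-3·t/2)/4. Usando a(t) = 81·exp(-3·t/2)/4 y sustituyendo t = 2*log(2)/3, encontramos a = 81/8.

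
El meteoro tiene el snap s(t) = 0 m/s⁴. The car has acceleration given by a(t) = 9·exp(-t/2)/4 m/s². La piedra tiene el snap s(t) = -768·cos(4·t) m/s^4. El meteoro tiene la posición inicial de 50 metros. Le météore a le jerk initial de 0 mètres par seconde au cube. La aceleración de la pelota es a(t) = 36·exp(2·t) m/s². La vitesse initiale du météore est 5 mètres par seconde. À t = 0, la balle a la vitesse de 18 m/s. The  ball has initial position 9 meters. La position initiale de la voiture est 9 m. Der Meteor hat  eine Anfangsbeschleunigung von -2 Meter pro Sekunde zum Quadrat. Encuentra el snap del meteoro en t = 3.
De la ecuación del snap s(t) = 0, sustituimos t = 3 para obtener s = 0.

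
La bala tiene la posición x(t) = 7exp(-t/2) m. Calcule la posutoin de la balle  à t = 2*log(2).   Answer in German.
Mit x(t) = 7·exp(-t/2) und Einsetzen von t = 2*log(2), finden wir x = 7/2.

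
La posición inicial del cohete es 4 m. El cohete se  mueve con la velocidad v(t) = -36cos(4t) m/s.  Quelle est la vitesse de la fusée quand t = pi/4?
De l'équation de la vitesse v(t) = -36·cos(4·t), nous substituons t = pi/4 pour obtenir v = 36.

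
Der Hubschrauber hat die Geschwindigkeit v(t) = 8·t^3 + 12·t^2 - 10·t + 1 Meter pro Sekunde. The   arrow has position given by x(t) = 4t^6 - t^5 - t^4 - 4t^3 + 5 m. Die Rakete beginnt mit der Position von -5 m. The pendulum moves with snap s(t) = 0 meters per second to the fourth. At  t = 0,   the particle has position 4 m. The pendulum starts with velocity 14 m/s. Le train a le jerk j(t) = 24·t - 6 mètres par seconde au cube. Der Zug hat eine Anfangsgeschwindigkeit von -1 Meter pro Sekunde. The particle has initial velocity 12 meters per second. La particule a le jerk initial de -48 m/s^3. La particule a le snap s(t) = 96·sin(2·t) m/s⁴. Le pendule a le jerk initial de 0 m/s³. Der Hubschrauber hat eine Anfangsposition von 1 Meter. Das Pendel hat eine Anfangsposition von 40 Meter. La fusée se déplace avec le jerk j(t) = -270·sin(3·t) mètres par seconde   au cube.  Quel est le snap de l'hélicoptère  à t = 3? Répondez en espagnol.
Para resolver esto, necesitamos tomar 3 derivadas de nuestra ecuación de la velocidad v(t) = 8·t^3 + 12·t^2 - 10·t + 1. Derivando la velocidad, obtenemos la aceleración: a(t) = 24·t^2 + 24·t - 10. La derivada de la aceleración da la sacudida: j(t) = 48·t + 24. La derivada de la sacudida da el snap: s(t) = 48. Usando s(t) = 48 y sustituyendo t = 3, encontramos s = 48.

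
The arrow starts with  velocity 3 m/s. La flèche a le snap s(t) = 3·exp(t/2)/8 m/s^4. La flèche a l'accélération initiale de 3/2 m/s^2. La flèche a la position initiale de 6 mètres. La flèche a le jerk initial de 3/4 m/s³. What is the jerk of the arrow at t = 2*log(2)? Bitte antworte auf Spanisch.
Necesitamos integrar nuestra ecuación del snap s(t) = 3·exp(t/2)/8 1 vez. Tomando ∫s(t)dt y aplicando j(0) = 3/4, encontramos j(t) = 3·exp(t/2)/4. Usando j(t) = 3·exp(t/2)/4 y sustituyendo t = 2*log(2), encontramos j = 3/2.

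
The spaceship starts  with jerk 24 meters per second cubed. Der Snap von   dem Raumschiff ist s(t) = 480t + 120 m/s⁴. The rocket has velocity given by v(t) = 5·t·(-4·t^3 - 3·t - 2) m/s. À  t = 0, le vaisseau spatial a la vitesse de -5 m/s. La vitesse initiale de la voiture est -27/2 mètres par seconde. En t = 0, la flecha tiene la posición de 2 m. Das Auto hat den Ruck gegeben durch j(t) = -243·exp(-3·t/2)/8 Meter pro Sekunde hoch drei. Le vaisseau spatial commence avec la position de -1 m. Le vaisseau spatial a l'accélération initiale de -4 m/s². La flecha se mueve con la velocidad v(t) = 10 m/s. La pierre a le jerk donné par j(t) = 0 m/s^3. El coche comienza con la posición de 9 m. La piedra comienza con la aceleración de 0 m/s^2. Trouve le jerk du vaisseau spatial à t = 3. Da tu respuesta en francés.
Pour résoudre ceci, nous devons prendre 1 primitive de notre équation du snap s(t) = 480·t + 120. L'intégrale du snap est le jerk. En utilisant j(0) = 24, nous obtenons j(t) = 240·t^2 + 120·t + 24. En utilisant j(t) = 240·t^2 + 120·t + 24 et en substituant t = 3, nous trouvons j = 2544.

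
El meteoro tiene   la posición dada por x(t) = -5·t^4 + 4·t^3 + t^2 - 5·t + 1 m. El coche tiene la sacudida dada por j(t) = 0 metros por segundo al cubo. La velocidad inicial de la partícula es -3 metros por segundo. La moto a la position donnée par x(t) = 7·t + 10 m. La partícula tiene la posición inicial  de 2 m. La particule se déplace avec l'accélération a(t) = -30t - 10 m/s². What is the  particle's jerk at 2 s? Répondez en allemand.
Um dies zu lösen, müssen wir 1 Ableitung unserer Gleichung für die Beschleunigung a(t) = -30·t - 10 nehmen. Die Ableitung von der Beschleunigung ergibt den Ruck: j(t) = -30. Aus der Gleichung für den Ruck j(t) = -30, setzen wir t = 2 ein und erhalten j = -30.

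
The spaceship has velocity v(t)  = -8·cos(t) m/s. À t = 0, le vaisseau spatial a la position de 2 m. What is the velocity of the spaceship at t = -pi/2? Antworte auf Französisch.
En utilisant v(t) = -8·cos(t) et en substituant t = -pi/2, nous trouvons v = 0.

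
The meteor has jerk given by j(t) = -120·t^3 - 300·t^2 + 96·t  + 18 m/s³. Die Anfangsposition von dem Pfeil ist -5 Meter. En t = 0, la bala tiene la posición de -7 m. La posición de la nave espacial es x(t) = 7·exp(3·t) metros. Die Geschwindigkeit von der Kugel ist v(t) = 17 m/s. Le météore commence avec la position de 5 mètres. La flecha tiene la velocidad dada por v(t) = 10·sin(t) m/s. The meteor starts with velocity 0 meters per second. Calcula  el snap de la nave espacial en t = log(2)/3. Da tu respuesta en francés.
Nous devons dériver notre équation de la position x(t) = 7·exp(3·t) 4 fois. En prenant d/dt de x(t), nous trouvons v(t) = 21·exp(3·t). La dérivée de la vitesse donne l'accélération: a(t) = 63·exp(3·t). La dérivée de l'accélération donne le jerk: j(t) = 189·exp(3·t). En dérivant le jerk, nous obtenons le snap: s(t) = 567·exp(3·t). Nous avons le snap s(t) = 567·exp(3·t). En substituant t = log(2)/3: s(log(2)/3) = 1134.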